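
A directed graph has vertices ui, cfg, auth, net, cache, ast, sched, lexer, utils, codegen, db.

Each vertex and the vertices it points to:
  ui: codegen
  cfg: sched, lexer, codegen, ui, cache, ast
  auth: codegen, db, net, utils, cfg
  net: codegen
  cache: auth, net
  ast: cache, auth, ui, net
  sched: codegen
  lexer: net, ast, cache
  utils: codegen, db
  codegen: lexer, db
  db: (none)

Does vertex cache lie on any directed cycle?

Yes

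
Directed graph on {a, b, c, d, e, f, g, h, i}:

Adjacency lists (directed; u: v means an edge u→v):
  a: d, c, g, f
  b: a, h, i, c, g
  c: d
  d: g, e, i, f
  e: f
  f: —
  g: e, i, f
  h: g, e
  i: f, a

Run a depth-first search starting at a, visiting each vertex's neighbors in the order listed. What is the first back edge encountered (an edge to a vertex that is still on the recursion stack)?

i→a

DFS from a (visiting each vertex's neighbors in the order listed); mark gray on enter, black on exit:
a gray
  d gray
    g gray
      e gray
        f gray
        f black
      e black
      i gray
        i→f: f black — skip
        i→a: a is gray → back edge
First back edge: i → a.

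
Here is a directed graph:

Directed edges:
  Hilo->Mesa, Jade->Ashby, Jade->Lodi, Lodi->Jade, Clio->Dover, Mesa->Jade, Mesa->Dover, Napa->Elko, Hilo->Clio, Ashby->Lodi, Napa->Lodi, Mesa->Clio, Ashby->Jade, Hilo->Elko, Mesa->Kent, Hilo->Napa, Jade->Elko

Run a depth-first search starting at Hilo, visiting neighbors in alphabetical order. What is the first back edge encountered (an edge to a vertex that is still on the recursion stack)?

DFS from Hilo (visiting neighbors in alphabetical order); mark gray on enter, black on exit:
Hilo gray
  Clio gray
    Dover gray
    Dover black
  Clio black
  Elko gray
  Elko black
  Mesa gray
    Mesa→Clio: Clio black — skip
    Mesa→Dover: Dover black — skip
    Jade gray
      Ashby gray
        Ashby→Jade: Jade is gray → back edge
First back edge: Ashby → Jade.

Ashby->Jade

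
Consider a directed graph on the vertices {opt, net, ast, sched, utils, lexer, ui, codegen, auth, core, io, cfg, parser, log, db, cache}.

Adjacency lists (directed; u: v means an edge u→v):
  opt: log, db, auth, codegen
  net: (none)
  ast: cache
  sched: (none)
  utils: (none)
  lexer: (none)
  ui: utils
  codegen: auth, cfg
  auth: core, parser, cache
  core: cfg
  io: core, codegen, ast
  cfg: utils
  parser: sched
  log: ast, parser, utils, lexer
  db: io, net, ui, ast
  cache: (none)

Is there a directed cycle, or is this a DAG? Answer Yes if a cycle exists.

No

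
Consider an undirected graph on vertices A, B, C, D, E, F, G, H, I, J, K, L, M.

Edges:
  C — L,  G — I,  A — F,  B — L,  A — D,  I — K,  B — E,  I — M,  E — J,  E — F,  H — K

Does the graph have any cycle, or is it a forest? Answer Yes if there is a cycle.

No

DFS, tracking each vertex's parent; an edge to a visited non-parent vertex closes a cycle.
Start from H:
visit H (parent –)
  visit K (parent H)
    visit I (parent K)
      visit M (parent I)
        M–I: parent, skip
      I–K: parent, skip
      visit G (parent I)
        G–I: parent, skip
    K–H: parent, skip
visit A (parent –)
  visit F (parent A)
    visit E (parent F)
      visit J (parent E)
        J–E: parent, skip
      E–F: parent, skip
      visit B (parent E)
        B–E: parent, skip
        visit L (parent B)
          visit C (parent L)
            C–L: parent, skip
          L–B: parent, skip
    F–A: parent, skip
  visit D (parent A)
    D–A: parent, skip
No non-parent visited neighbor found — the graph is a forest.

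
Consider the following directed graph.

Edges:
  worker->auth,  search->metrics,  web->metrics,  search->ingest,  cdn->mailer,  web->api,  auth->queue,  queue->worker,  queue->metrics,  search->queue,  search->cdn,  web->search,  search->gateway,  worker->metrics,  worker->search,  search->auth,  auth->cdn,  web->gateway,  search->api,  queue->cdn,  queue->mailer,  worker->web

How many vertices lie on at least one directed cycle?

5

A vertex is on a directed cycle iff it belongs to a strongly connected component of size ≥ 2 (or has a self-loop).
The vertices on cycles are {web, auth, queue, search, worker} — 5 in total.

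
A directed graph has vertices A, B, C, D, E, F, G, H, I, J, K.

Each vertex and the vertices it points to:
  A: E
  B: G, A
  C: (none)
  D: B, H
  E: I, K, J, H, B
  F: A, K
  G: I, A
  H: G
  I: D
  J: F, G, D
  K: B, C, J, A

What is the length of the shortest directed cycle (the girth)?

3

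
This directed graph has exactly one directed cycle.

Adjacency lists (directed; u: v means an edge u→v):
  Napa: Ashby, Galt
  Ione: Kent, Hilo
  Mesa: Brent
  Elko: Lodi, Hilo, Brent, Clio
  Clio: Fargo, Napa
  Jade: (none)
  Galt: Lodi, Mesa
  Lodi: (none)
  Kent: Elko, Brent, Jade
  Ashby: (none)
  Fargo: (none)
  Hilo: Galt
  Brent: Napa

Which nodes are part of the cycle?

DFS with gray/black marking from Napa:
Napa gray
  Ashby gray
  Ashby black
  Galt gray
    Lodi gray
    Lodi black
    Mesa gray
      Brent gray
        Brent→Napa: Napa is gray → back edge
Back edge closes the cycle Napa → Galt → Mesa → Brent → Napa; its vertices are {Galt, Mesa, Napa, Brent}.

Galt, Mesa, Napa, Brent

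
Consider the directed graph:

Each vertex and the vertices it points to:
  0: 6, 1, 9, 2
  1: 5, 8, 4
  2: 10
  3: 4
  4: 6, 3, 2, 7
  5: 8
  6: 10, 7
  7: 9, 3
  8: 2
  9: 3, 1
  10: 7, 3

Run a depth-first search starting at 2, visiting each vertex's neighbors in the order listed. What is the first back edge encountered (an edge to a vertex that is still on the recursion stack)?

6->10

DFS from 2 (visiting each vertex's neighbors in the order listed); mark gray on enter, black on exit:
2 gray
  10 gray
    7 gray
      9 gray
        3 gray
          4 gray
            6 gray
              6→10: 10 is gray → back edge
First back edge: 6 → 10.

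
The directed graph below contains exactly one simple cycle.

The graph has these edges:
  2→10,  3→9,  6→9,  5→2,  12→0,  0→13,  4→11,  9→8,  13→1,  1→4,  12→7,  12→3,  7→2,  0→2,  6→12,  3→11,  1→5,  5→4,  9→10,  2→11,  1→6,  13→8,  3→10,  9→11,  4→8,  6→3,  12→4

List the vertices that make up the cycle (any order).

0, 1, 6, 12, 13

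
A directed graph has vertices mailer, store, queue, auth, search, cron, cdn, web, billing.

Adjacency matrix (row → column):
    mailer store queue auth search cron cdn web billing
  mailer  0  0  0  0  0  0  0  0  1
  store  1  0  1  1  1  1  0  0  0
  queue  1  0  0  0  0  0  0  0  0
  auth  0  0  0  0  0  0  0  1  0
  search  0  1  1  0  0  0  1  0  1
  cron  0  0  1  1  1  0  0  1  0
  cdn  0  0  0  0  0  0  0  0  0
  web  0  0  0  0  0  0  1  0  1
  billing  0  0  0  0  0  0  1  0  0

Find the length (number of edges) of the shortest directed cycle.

2

For each vertex v, BFS finds the shortest path from v back to v.
The shortest such closed walk is search → store → search, length 2.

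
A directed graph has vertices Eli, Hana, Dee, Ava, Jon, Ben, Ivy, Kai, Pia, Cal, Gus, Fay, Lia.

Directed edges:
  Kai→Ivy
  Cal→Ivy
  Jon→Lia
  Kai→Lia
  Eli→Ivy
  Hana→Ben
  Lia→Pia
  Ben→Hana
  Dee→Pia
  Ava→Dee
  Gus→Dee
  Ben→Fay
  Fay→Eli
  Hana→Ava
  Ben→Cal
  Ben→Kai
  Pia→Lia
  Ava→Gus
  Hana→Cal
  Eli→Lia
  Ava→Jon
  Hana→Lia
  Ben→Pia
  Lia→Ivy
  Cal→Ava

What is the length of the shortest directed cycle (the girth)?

2

For each vertex v, BFS finds the shortest path from v back to v.
The shortest such closed walk is Ben → Hana → Ben, length 2.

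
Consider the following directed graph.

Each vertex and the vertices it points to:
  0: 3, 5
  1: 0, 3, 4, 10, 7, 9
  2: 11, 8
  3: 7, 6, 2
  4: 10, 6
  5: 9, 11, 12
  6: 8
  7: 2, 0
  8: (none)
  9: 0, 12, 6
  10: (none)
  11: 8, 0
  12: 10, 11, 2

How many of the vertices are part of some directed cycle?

A vertex is on a directed cycle iff it belongs to a strongly connected component of size ≥ 2 (or has a self-loop).
The vertices on cycles are {0, 2, 3, 5, 7, 9, 11, 12} — 8 in total.

8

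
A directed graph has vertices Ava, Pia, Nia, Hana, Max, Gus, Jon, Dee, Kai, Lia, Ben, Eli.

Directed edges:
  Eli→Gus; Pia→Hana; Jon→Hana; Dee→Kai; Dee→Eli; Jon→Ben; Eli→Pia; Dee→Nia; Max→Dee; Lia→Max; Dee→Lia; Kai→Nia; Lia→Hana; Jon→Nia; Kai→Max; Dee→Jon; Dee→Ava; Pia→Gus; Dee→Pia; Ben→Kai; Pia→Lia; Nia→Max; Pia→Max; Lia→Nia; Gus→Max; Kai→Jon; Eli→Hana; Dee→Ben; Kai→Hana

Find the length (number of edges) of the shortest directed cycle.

For each vertex v, BFS finds the shortest path from v back to v.
The shortest such closed walk is Dee → Lia → Max → Dee, length 3.

3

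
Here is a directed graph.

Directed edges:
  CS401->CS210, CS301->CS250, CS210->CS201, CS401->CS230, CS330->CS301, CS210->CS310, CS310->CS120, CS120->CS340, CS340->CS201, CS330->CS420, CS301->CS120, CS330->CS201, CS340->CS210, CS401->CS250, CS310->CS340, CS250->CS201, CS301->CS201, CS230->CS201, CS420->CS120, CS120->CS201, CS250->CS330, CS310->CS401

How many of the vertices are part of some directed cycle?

A vertex is on a directed cycle iff it belongs to a strongly connected component of size ≥ 2 (or has a self-loop).
The vertices on cycles are {CS120, CS210, CS250, CS301, CS310, CS330, CS340, CS401, CS420} — 9 in total.

9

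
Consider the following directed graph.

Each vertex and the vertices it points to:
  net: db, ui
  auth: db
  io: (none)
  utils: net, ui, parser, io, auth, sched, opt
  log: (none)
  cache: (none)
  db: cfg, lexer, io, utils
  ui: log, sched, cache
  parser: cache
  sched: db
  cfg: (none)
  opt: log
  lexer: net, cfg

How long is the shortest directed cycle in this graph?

3

For each vertex v, BFS finds the shortest path from v back to v.
The shortest such closed walk is net → db → utils → net, length 3.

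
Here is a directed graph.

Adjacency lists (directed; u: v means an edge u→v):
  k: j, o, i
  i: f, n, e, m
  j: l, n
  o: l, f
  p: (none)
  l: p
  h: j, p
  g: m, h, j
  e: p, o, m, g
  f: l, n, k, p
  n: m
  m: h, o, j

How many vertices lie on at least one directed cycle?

A vertex is on a directed cycle iff it belongs to a strongly connected component of size ≥ 2 (or has a self-loop).
The vertices on cycles are {e, f, g, h, i, j, k, m, n, o} — 10 in total.

10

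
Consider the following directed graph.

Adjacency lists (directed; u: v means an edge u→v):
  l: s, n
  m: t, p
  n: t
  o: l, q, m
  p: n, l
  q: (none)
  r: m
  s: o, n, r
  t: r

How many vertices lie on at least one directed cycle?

8

A vertex is on a directed cycle iff it belongs to a strongly connected component of size ≥ 2 (or has a self-loop).
The vertices on cycles are {l, m, n, o, p, r, s, t} — 8 in total.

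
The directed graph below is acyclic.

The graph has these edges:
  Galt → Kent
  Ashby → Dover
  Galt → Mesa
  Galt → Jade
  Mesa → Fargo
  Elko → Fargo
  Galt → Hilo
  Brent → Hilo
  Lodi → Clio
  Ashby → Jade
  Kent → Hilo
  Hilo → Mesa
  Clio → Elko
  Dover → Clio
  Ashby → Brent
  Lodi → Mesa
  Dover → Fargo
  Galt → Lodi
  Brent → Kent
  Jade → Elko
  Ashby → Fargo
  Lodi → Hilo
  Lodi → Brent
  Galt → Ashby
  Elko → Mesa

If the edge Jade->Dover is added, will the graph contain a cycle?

No

Adding Jade→Dover creates a cycle iff Dover can already reach Jade.
Explore from Dover: no path reaches Jade. The graph stays acyclic.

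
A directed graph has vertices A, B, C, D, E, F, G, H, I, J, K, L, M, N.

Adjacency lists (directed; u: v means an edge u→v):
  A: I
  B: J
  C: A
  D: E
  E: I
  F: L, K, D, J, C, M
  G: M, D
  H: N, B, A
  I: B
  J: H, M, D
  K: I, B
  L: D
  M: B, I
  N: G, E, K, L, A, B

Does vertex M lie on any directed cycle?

Yes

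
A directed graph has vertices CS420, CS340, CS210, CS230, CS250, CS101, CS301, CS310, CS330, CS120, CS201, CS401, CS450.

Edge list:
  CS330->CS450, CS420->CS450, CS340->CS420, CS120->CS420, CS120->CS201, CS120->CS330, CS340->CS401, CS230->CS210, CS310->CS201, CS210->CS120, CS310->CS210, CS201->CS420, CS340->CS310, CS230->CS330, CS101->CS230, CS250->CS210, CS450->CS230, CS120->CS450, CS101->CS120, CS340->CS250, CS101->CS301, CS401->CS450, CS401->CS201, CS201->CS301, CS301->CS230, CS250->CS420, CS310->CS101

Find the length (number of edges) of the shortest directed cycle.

For each vertex v, BFS finds the shortest path from v back to v.
The shortest such closed walk is CS230 → CS330 → CS450 → CS230, length 3.

3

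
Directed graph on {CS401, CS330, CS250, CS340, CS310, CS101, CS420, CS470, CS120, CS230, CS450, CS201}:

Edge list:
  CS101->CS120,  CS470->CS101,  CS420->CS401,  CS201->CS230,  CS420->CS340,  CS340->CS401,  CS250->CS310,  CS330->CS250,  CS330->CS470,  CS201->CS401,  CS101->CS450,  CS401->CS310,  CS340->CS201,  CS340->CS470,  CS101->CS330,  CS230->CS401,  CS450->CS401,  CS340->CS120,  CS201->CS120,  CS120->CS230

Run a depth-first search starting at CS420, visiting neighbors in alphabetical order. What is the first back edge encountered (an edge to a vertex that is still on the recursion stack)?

DFS from CS420 (visiting neighbors in alphabetical order); mark gray on enter, black on exit:
CS420 gray
  CS340 gray
    CS120 gray
      CS230 gray
        CS401 gray
          CS310 gray
          CS310 black
        CS401 black
      CS230 black
    CS120 black
    CS201 gray
      CS201→CS120: CS120 black — skip
      CS201→CS230: CS230 black — skip
      CS201→CS401: CS401 black — skip
    CS201 black
    CS340→CS401: CS401 black — skip
    CS470 gray
      CS101 gray
        CS101→CS120: CS120 black — skip
        CS330 gray
          CS250 gray
            CS250→CS310: CS310 black — skip
          CS250 black
          CS330→CS470: CS470 is gray → back edge
First back edge: CS330 → CS470.

CS330→CS470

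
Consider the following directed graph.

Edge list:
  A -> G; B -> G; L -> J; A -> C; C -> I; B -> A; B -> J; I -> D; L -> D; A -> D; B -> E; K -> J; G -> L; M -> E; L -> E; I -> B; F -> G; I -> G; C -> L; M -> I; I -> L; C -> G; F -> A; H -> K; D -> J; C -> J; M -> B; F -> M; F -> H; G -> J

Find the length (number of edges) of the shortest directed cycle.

For each vertex v, BFS finds the shortest path from v back to v.
The shortest such closed walk is A → C → I → B → A, length 4.

4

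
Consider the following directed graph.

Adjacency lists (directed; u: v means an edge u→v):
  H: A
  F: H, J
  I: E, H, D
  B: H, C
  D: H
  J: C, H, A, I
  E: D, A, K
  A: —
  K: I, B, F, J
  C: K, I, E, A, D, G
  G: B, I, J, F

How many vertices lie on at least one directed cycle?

A vertex is on a directed cycle iff it belongs to a strongly connected component of size ≥ 2 (or has a self-loop).
The vertices on cycles are {B, C, E, F, G, I, J, K} — 8 in total.

8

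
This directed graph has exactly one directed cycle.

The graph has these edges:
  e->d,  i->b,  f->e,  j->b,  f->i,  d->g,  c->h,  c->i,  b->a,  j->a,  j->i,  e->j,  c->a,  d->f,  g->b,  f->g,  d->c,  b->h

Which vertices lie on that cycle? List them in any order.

DFS with gray/black marking from d:
d gray
  c gray
    h gray
    h black
    i gray
      b gray
        b→h: h black — skip
        a gray
        a black
      b black
    i black
    c→a: a black — skip
  c black
  g gray
    g→b: b black — skip
  g black
  f gray
    f→i: i black — skip
    e gray
      j gray
        j→a: a black — skip
        j→b: b black — skip
        j→i: i black — skip
      j black
      e→d: d is gray → back edge
Back edge closes the cycle d → f → e → d; its vertices are {d, e, f}.

d, e, f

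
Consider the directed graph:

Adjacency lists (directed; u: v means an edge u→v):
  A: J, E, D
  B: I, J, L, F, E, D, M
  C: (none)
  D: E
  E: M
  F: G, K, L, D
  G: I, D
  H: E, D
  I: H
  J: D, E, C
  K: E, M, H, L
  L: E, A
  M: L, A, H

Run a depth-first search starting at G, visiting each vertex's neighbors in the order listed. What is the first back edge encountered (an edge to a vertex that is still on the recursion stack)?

L→E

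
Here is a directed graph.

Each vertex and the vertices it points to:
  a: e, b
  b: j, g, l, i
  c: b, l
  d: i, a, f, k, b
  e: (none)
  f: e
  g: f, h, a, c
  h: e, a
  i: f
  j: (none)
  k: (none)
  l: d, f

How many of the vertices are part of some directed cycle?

7

A vertex is on a directed cycle iff it belongs to a strongly connected component of size ≥ 2 (or has a self-loop).
The vertices on cycles are {a, b, c, d, g, h, l} — 7 in total.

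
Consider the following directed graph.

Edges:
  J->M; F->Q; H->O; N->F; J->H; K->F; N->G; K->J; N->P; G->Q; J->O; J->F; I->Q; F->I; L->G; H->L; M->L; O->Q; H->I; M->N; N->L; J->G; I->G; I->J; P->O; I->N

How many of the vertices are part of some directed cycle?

6

A vertex is on a directed cycle iff it belongs to a strongly connected component of size ≥ 2 (or has a self-loop).
The vertices on cycles are {F, H, I, J, M, N} — 6 in total.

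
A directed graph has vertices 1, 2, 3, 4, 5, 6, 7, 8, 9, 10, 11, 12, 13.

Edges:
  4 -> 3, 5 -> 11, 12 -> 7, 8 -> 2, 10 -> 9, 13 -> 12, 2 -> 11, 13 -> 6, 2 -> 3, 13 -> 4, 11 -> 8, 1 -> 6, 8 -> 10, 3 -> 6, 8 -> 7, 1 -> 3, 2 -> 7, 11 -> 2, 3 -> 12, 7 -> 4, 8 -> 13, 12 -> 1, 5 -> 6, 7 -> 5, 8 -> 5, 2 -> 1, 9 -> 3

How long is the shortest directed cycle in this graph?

For each vertex v, BFS finds the shortest path from v back to v.
The shortest such closed walk is 11 → 2 → 11, length 2.

2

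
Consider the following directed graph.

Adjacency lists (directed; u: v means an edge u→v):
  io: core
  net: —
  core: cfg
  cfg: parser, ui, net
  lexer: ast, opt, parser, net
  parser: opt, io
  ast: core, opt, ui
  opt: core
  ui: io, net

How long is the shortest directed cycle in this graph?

4

For each vertex v, BFS finds the shortest path from v back to v.
The shortest such closed walk is parser → io → core → cfg → parser, length 4.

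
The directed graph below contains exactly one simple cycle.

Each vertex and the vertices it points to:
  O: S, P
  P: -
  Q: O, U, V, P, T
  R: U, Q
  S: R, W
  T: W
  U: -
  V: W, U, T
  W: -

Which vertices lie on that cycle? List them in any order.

O, Q, R, S

DFS with gray/black marking from R:
R gray
  U gray
  U black
  Q gray
    O gray
      S gray
        S→R: R is gray → back edge
Back edge closes the cycle R → Q → O → S → R; its vertices are {O, Q, R, S}.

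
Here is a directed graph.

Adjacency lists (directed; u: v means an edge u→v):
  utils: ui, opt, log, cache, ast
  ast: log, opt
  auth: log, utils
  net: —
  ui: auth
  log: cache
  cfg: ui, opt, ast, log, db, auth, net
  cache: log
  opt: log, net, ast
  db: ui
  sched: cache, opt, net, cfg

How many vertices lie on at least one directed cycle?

7

A vertex is on a directed cycle iff it belongs to a strongly connected component of size ≥ 2 (or has a self-loop).
The vertices on cycles are {ui, ast, log, opt, auth, cache, utils} — 7 in total.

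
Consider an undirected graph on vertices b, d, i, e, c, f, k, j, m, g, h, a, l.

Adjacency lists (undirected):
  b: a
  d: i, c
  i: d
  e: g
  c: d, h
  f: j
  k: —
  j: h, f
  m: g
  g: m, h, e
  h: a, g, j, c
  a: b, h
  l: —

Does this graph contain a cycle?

DFS, tracking each vertex's parent; an edge to a visited non-parent vertex closes a cycle.
Start from e:
visit e (parent –)
  visit g (parent e)
    visit m (parent g)
      m–g: parent, skip
    visit h (parent g)
      visit a (parent h)
        visit b (parent a)
          b–a: parent, skip
        a–h: parent, skip
      h–g: parent, skip
      visit j (parent h)
        j–h: parent, skip
        visit f (parent j)
          f–j: parent, skip
      visit c (parent h)
        visit d (parent c)
          visit i (parent d)
            i–d: parent, skip
          d–c: parent, skip
        c–h: parent, skip
    g–e: parent, skip
visit k (parent –)
visit l (parent –)
No non-parent visited neighbor found — the graph is a forest.

No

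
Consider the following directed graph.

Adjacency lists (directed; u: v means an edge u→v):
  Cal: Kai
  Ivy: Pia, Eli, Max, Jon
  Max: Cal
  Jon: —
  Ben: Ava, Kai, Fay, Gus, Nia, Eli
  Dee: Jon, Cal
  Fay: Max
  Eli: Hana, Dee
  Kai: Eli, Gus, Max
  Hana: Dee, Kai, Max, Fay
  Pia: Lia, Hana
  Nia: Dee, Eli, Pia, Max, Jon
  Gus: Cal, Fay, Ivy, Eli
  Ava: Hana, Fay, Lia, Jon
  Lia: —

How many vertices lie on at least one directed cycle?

10

A vertex is on a directed cycle iff it belongs to a strongly connected component of size ≥ 2 (or has a self-loop).
The vertices on cycles are {Cal, Dee, Eli, Fay, Gus, Ivy, Kai, Max, Pia, Hana} — 10 in total.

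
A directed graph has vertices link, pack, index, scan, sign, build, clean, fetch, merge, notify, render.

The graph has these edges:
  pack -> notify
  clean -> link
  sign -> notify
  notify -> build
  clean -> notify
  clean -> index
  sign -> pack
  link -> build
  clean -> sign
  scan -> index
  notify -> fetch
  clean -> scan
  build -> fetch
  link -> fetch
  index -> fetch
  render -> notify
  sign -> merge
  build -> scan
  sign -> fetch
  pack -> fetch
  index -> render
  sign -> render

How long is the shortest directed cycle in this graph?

5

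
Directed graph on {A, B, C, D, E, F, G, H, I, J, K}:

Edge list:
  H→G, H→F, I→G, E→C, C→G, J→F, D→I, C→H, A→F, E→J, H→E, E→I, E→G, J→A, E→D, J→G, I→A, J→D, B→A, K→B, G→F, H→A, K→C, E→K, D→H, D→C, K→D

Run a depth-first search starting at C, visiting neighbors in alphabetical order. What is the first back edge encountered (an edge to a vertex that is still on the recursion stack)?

DFS from C (visiting neighbors in alphabetical order); mark gray on enter, black on exit:
C gray
  G gray
    F gray
    F black
  G black
  H gray
    A gray
      A→F: F black — skip
    A black
    E gray
      E→C: C is gray → back edge
First back edge: E → C.

E->C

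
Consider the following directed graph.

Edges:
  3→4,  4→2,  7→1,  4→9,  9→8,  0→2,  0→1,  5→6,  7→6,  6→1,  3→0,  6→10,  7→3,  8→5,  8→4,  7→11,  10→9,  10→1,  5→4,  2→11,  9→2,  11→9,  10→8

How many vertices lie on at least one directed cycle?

8

A vertex is on a directed cycle iff it belongs to a strongly connected component of size ≥ 2 (or has a self-loop).
The vertices on cycles are {2, 4, 5, 6, 8, 9, 10, 11} — 8 in total.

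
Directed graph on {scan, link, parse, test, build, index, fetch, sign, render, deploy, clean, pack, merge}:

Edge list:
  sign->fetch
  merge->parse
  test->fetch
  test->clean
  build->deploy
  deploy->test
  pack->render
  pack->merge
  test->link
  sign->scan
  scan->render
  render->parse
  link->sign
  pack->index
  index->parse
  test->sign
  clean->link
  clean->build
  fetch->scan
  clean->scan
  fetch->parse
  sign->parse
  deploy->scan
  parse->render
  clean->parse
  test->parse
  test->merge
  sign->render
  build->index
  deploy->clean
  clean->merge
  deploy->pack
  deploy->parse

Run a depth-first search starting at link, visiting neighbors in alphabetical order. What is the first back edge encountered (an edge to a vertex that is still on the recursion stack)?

DFS from link (visiting neighbors in alphabetical order); mark gray on enter, black on exit:
link gray
  sign gray
    fetch gray
      parse gray
        render gray
          render→parse: parse is gray → back edge
First back edge: render → parse.

render→parse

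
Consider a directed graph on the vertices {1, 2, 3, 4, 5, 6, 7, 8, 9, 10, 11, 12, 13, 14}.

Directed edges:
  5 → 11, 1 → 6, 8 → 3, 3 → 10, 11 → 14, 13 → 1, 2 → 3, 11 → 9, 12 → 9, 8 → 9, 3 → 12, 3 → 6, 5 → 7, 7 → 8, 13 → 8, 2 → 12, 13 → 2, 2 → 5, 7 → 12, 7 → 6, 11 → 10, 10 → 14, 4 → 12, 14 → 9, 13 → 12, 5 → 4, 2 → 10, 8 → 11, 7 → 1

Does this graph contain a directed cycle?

No

DFS with white/gray/black marking, starting from 3:
3 gray
  12 gray
    9 gray
    9 black
  12 black
  6 gray
  6 black
  10 gray
    14 gray
      14→9: 9 black — skip
    14 black
  10 black
3 black
1 gray
  1→6: 6 black — skip
1 black
2 gray
  2→12: 12 black — skip
  5 gray
    7 gray
      8 gray
        8→9: 9 black — skip
        11 gray
          11→10: 10 black — skip
          11→14: 14 black — skip
          11→9: 9 black — skip
        11 black
        8→3: 3 black — skip
      8 black
      7→1: 1 black — skip
      7→12: 12 black — skip
      7→6: 6 black — skip
    7 black
    4 gray
      4→12: 12 black — skip
    4 black
    5→11: 11 black — skip
  5 black
  2→3: 3 black — skip
  2→10: 10 black — skip
2 black
13 gray
  13→2: 2 black — skip
  13→12: 12 black — skip
  13→1: 1 black — skip
  13→8: 8 black — skip
13 black
Every edge goes to a white or black vertex — no back edge, so the graph is acyclic.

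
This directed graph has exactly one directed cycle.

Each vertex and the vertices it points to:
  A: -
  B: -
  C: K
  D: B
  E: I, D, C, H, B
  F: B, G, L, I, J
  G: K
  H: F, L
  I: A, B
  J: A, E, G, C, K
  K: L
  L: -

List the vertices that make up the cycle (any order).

DFS with gray/black marking from E:
E gray
  I gray
    A gray
    A black
    B gray
    B black
  I black
  D gray
    D→B: B black — skip
  D black
  C gray
    K gray
      L gray
      L black
    K black
  C black
  H gray
    F gray
      F→B: B black — skip
      G gray
        G→K: K black — skip
      G black
      F→L: L black — skip
      F→I: I black — skip
      J gray
        J→A: A black — skip
        J→E: E is gray → back edge
Back edge closes the cycle E → H → F → J → E; its vertices are {E, F, H, J}.

E, F, H, J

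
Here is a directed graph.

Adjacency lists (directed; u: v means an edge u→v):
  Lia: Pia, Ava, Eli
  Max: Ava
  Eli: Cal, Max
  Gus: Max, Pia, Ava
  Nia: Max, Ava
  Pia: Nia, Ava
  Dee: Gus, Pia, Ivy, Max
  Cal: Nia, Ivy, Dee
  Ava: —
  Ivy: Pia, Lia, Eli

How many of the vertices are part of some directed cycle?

A vertex is on a directed cycle iff it belongs to a strongly connected component of size ≥ 2 (or has a self-loop).
The vertices on cycles are {Cal, Dee, Eli, Ivy, Lia} — 5 in total.

5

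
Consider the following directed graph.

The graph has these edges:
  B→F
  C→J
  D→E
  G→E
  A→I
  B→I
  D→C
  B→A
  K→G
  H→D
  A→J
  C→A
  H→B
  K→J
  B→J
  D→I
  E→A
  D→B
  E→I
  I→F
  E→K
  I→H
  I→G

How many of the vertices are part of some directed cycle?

A vertex is on a directed cycle iff it belongs to a strongly connected component of size ≥ 2 (or has a self-loop).
The vertices on cycles are {A, B, C, D, E, G, H, I, K} — 9 in total.

9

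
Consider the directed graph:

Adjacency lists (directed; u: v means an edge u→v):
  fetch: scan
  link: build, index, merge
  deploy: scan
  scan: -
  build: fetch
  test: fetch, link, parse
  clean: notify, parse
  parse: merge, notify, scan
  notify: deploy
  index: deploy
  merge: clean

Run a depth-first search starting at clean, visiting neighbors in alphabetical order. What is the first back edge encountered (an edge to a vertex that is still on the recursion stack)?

DFS from clean (visiting neighbors in alphabetical order); mark gray on enter, black on exit:
clean gray
  notify gray
    deploy gray
      scan gray
      scan black
    deploy black
  notify black
  parse gray
    merge gray
      merge→clean: clean is gray → back edge
First back edge: merge → clean.

merge->clean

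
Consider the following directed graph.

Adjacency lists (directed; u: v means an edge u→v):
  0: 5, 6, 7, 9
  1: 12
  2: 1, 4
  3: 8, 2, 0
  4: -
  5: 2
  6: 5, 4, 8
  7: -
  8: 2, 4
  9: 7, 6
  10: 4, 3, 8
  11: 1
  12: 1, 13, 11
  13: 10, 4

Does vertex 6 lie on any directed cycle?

Yes

6 is on a cycle iff 6 can reach itself via ≥1 edge.
6 → 5 → 2 → 1 → 12 → 13 → 10 → 3 → 0 → 6 — yes.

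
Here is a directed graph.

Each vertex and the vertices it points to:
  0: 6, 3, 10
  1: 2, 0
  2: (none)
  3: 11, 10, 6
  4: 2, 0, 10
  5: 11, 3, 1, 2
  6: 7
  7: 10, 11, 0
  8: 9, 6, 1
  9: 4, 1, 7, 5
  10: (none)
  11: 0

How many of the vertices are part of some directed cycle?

A vertex is on a directed cycle iff it belongs to a strongly connected component of size ≥ 2 (or has a self-loop).
The vertices on cycles are {0, 3, 6, 7, 11} — 5 in total.

5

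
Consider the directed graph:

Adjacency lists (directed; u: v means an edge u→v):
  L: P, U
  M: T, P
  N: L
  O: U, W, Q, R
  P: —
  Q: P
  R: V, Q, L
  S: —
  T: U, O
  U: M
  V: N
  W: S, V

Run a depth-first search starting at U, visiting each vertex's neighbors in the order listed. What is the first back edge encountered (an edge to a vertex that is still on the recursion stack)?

T→U

DFS from U (visiting each vertex's neighbors in the order listed); mark gray on enter, black on exit:
U gray
  M gray
    T gray
      T→U: U is gray → back edge
First back edge: T → U.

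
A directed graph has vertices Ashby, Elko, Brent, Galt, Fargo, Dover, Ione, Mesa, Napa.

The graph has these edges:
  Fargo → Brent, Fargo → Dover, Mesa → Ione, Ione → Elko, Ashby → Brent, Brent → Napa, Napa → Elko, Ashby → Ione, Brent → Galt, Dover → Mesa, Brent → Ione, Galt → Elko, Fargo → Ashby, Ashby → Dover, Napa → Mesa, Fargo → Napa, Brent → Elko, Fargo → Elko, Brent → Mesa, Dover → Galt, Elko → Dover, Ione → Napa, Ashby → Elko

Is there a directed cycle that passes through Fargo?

No

Fargo lies on a cycle iff there is a path from Fargo back to itself.
Exploring from Fargo, it never reaches itself; equivalently, its strongly connected component is a singleton.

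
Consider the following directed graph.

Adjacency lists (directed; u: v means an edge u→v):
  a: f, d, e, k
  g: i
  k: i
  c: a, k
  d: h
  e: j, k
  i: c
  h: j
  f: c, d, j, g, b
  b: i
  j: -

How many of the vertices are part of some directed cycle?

A vertex is on a directed cycle iff it belongs to a strongly connected component of size ≥ 2 (or has a self-loop).
The vertices on cycles are {a, b, c, e, f, g, i, k} — 8 in total.

8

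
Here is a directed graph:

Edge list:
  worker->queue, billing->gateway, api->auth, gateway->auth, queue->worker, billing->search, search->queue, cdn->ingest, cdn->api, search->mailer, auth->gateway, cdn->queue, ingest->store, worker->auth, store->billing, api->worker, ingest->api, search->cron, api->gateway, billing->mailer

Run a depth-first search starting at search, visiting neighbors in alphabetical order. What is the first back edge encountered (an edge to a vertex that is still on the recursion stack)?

gateway→auth

DFS from search (visiting neighbors in alphabetical order); mark gray on enter, black on exit:
search gray
  cron gray
  cron black
  mailer gray
  mailer black
  queue gray
    worker gray
      auth gray
        gateway gray
          gateway→auth: auth is gray → back edge
First back edge: gateway → auth.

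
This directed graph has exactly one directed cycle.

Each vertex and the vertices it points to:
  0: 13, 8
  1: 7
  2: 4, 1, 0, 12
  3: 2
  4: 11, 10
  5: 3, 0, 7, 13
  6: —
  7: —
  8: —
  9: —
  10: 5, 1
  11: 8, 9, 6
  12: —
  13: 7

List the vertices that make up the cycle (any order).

2, 3, 4, 5, 10

DFS with gray/black marking from 2:
2 gray
  4 gray
    11 gray
      8 gray
      8 black
      9 gray
      9 black
      6 gray
      6 black
    11 black
    10 gray
      5 gray
        3 gray
          3→2: 2 is gray → back edge
Back edge closes the cycle 2 → 4 → 10 → 5 → 3 → 2; its vertices are {2, 3, 4, 5, 10}.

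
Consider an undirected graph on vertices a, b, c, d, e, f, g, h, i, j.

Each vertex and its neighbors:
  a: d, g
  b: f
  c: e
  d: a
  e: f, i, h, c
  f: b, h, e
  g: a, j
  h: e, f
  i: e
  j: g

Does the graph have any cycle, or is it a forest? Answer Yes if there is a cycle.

DFS, tracking each vertex's parent; an edge to a visited non-parent vertex closes a cycle.
Start from j:
visit j (parent –)
  visit g (parent j)
    visit a (parent g)
      visit d (parent a)
        d–a: parent, skip
      a–g: parent, skip
    g–j: parent, skip
visit b (parent –)
  visit f (parent b)
    f–b: parent, skip
    visit h (parent f)
      visit e (parent h)
        e–f: f visited and ≠ parent → cycle
Cycle: f – h – e – f.

Yes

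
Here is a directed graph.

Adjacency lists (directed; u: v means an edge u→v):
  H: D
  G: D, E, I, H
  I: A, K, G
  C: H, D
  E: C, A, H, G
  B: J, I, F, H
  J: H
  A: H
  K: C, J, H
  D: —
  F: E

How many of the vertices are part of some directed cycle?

3

A vertex is on a directed cycle iff it belongs to a strongly connected component of size ≥ 2 (or has a self-loop).
The vertices on cycles are {E, G, I} — 3 in total.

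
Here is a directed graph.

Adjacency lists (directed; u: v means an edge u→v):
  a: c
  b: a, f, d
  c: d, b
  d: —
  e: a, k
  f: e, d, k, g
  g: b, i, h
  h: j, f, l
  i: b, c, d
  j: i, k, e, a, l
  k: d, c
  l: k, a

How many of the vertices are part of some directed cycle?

11

A vertex is on a directed cycle iff it belongs to a strongly connected component of size ≥ 2 (or has a self-loop).
The vertices on cycles are {a, b, c, e, f, g, h, i, j, k, l} — 11 in total.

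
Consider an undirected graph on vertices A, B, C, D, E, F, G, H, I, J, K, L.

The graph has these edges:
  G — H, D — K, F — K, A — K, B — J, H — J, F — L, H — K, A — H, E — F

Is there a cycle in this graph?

Yes

DFS, tracking each vertex's parent; an edge to a visited non-parent vertex closes a cycle.
Start from A:
visit A (parent –)
  visit H (parent A)
    visit G (parent H)
      G–H: parent, skip
    visit K (parent H)
      visit D (parent K)
        D–K: parent, skip
      visit F (parent K)
        F–K: parent, skip
        visit E (parent F)
          E–F: parent, skip
        visit L (parent F)
          L–F: parent, skip
      K–A: A visited and ≠ parent → cycle
Cycle: A – H – K – A.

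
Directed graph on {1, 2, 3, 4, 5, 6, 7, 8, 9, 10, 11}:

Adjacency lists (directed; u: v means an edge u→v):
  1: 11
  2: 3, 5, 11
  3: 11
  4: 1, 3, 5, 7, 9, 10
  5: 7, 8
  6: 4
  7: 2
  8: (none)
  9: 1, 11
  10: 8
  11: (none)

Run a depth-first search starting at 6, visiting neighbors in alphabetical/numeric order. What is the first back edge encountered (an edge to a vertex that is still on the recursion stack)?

DFS from 6 (visiting neighbors in alphabetical/numeric order); mark gray on enter, black on exit:
6 gray
  4 gray
    1 gray
      11 gray
      11 black
    1 black
    3 gray
      3→11: 11 black — skip
    3 black
    5 gray
      7 gray
        2 gray
          2→3: 3 black — skip
          2→5: 5 is gray → back edge
First back edge: 2 → 5.

2->5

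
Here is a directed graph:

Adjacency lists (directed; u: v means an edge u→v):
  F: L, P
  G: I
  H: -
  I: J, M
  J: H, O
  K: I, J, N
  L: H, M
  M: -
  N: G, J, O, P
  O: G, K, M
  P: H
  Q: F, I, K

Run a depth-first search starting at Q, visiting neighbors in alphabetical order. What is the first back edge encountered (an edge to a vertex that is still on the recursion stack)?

DFS from Q (visiting neighbors in alphabetical order); mark gray on enter, black on exit:
Q gray
  F gray
    L gray
      H gray
      H black
      M gray
      M black
    L black
    P gray
      P→H: H black — skip
    P black
  F black
  I gray
    J gray
      J→H: H black — skip
      O gray
        G gray
          G→I: I is gray → back edge
First back edge: G → I.

G->I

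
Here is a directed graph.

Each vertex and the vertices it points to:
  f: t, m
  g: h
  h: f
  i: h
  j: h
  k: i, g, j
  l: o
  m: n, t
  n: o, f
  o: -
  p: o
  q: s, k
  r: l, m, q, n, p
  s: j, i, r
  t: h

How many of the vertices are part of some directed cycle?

8

A vertex is on a directed cycle iff it belongs to a strongly connected component of size ≥ 2 (or has a self-loop).
The vertices on cycles are {f, h, m, n, q, r, s, t} — 8 in total.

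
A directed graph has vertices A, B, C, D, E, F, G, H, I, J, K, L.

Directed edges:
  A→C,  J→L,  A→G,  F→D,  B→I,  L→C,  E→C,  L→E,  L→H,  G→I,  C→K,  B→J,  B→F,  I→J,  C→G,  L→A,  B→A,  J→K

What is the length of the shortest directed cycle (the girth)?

5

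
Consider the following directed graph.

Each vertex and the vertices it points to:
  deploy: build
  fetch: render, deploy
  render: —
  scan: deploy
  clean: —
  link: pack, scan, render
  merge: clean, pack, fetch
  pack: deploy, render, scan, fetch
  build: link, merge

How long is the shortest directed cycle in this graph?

For each vertex v, BFS finds the shortest path from v back to v.
The shortest such closed walk is build → link → pack → deploy → build, length 4.

4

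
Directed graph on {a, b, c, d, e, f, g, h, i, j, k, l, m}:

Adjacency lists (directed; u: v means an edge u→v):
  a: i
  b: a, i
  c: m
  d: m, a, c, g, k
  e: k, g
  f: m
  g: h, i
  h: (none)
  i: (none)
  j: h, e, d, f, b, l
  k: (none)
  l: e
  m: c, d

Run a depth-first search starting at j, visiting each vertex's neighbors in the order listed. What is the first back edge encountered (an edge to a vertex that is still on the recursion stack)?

DFS from j (visiting each vertex's neighbors in the order listed); mark gray on enter, black on exit:
j gray
  h gray
  h black
  e gray
    k gray
    k black
    g gray
      g→h: h black — skip
      i gray
      i black
    g black
  e black
  d gray
    m gray
      c gray
        c→m: m is gray → back edge
First back edge: c → m.

c->m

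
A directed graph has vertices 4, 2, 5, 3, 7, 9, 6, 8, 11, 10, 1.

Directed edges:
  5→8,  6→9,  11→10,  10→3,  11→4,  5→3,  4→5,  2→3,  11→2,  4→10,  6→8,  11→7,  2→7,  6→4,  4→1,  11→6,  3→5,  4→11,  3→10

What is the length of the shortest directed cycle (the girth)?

For each vertex v, BFS finds the shortest path from v back to v.
The shortest such closed walk is 4 → 11 → 4, length 2.

2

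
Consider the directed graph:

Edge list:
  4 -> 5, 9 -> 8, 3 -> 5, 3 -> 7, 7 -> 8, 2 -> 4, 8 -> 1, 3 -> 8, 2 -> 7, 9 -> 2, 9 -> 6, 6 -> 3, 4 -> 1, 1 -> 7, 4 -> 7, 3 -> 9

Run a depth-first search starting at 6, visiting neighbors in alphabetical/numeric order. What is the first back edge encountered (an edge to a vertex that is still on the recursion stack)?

DFS from 6 (visiting neighbors in alphabetical/numeric order); mark gray on enter, black on exit:
6 gray
  3 gray
    5 gray
    5 black
    7 gray
      8 gray
        1 gray
          1→7: 7 is gray → back edge
First back edge: 1 → 7.

1->7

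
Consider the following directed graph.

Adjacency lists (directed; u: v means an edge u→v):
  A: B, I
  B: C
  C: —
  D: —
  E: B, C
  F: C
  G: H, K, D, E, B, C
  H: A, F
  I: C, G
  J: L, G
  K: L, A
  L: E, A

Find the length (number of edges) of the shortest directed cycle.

For each vertex v, BFS finds the shortest path from v back to v.
The shortest such closed walk is G → H → A → I → G, length 4.

4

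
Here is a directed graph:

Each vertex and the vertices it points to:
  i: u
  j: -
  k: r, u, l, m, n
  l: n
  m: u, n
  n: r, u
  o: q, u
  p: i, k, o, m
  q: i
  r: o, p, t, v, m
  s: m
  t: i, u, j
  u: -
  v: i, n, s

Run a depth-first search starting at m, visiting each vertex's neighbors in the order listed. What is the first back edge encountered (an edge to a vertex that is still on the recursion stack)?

k->r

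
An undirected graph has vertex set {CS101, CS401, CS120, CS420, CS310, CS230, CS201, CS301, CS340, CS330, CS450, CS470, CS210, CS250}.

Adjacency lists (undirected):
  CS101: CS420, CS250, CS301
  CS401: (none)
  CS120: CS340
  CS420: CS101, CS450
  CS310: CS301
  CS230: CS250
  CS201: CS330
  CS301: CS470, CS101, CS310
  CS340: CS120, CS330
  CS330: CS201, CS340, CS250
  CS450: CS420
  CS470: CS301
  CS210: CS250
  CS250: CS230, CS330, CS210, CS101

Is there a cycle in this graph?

DFS, tracking each vertex's parent; an edge to a visited non-parent vertex closes a cycle.
Start from CS330:
visit CS330 (parent –)
  visit CS201 (parent CS330)
    CS201–CS330: parent, skip
  visit CS340 (parent CS330)
    visit CS120 (parent CS340)
      CS120–CS340: parent, skip
    CS340–CS330: parent, skip
  visit CS250 (parent CS330)
    visit CS230 (parent CS250)
      CS230–CS250: parent, skip
    CS250–CS330: parent, skip
    visit CS210 (parent CS250)
      CS210–CS250: parent, skip
    visit CS101 (parent CS250)
      visit CS420 (parent CS101)
        CS420–CS101: parent, skip
        visit CS450 (parent CS420)
          CS450–CS420: parent, skip
      CS101–CS250: parent, skip
      visit CS301 (parent CS101)
        visit CS470 (parent CS301)
          CS470–CS301: parent, skip
        CS301–CS101: parent, skip
        visit CS310 (parent CS301)
          CS310–CS301: parent, skip
visit CS401 (parent –)
No non-parent visited neighbor found — the graph is a forest.

No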